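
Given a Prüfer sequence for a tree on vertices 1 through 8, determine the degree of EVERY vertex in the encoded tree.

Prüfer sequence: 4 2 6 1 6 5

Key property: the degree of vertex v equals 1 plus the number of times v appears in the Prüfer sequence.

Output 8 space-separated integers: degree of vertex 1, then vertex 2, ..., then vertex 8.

p_1 = 4: count[4] becomes 1
p_2 = 2: count[2] becomes 1
p_3 = 6: count[6] becomes 1
p_4 = 1: count[1] becomes 1
p_5 = 6: count[6] becomes 2
p_6 = 5: count[5] becomes 1
Degrees (1 + count): deg[1]=1+1=2, deg[2]=1+1=2, deg[3]=1+0=1, deg[4]=1+1=2, deg[5]=1+1=2, deg[6]=1+2=3, deg[7]=1+0=1, deg[8]=1+0=1

Answer: 2 2 1 2 2 3 1 1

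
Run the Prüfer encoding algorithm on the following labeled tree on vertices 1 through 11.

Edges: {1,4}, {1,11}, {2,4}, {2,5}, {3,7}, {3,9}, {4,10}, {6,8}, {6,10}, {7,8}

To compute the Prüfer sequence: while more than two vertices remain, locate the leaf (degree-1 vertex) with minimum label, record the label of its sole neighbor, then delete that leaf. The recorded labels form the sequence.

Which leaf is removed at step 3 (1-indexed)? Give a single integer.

Answer: 9

Derivation:
Step 1: current leaves = {5,9,11}. Remove leaf 5 (neighbor: 2).
Step 2: current leaves = {2,9,11}. Remove leaf 2 (neighbor: 4).
Step 3: current leaves = {9,11}. Remove leaf 9 (neighbor: 3).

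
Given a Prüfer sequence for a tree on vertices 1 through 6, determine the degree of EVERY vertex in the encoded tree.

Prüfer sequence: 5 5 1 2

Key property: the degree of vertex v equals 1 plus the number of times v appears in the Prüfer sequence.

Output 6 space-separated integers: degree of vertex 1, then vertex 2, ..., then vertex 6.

p_1 = 5: count[5] becomes 1
p_2 = 5: count[5] becomes 2
p_3 = 1: count[1] becomes 1
p_4 = 2: count[2] becomes 1
Degrees (1 + count): deg[1]=1+1=2, deg[2]=1+1=2, deg[3]=1+0=1, deg[4]=1+0=1, deg[5]=1+2=3, deg[6]=1+0=1

Answer: 2 2 1 1 3 1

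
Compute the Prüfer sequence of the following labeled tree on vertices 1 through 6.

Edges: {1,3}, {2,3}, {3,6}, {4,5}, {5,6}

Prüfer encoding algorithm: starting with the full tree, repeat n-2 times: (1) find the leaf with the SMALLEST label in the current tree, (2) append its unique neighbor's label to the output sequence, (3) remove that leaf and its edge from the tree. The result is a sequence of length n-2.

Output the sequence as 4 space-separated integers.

Answer: 3 3 6 5

Derivation:
Step 1: leaves = {1,2,4}. Remove smallest leaf 1, emit neighbor 3.
Step 2: leaves = {2,4}. Remove smallest leaf 2, emit neighbor 3.
Step 3: leaves = {3,4}. Remove smallest leaf 3, emit neighbor 6.
Step 4: leaves = {4,6}. Remove smallest leaf 4, emit neighbor 5.
Done: 2 vertices remain (5, 6). Sequence = [3 3 6 5]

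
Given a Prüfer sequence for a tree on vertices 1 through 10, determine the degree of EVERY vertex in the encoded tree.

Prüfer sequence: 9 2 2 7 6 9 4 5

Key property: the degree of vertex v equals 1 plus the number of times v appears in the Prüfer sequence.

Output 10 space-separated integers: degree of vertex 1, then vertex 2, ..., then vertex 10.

p_1 = 9: count[9] becomes 1
p_2 = 2: count[2] becomes 1
p_3 = 2: count[2] becomes 2
p_4 = 7: count[7] becomes 1
p_5 = 6: count[6] becomes 1
p_6 = 9: count[9] becomes 2
p_7 = 4: count[4] becomes 1
p_8 = 5: count[5] becomes 1
Degrees (1 + count): deg[1]=1+0=1, deg[2]=1+2=3, deg[3]=1+0=1, deg[4]=1+1=2, deg[5]=1+1=2, deg[6]=1+1=2, deg[7]=1+1=2, deg[8]=1+0=1, deg[9]=1+2=3, deg[10]=1+0=1

Answer: 1 3 1 2 2 2 2 1 3 1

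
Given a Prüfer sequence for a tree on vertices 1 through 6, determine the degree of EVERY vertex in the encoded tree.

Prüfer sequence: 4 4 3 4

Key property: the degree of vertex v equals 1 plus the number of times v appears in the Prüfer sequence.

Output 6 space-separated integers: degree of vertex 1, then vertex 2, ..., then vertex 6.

p_1 = 4: count[4] becomes 1
p_2 = 4: count[4] becomes 2
p_3 = 3: count[3] becomes 1
p_4 = 4: count[4] becomes 3
Degrees (1 + count): deg[1]=1+0=1, deg[2]=1+0=1, deg[3]=1+1=2, deg[4]=1+3=4, deg[5]=1+0=1, deg[6]=1+0=1

Answer: 1 1 2 4 1 1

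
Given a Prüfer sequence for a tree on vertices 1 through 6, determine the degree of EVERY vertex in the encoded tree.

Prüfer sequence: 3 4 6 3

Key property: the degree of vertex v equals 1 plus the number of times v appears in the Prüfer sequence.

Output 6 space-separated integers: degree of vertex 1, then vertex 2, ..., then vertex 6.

p_1 = 3: count[3] becomes 1
p_2 = 4: count[4] becomes 1
p_3 = 6: count[6] becomes 1
p_4 = 3: count[3] becomes 2
Degrees (1 + count): deg[1]=1+0=1, deg[2]=1+0=1, deg[3]=1+2=3, deg[4]=1+1=2, deg[5]=1+0=1, deg[6]=1+1=2

Answer: 1 1 3 2 1 2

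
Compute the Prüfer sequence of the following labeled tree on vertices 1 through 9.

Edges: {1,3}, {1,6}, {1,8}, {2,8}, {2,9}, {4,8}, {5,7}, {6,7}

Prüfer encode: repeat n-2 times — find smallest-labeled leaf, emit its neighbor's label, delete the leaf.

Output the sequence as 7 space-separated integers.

Answer: 1 8 7 6 1 8 2

Derivation:
Step 1: leaves = {3,4,5,9}. Remove smallest leaf 3, emit neighbor 1.
Step 2: leaves = {4,5,9}. Remove smallest leaf 4, emit neighbor 8.
Step 3: leaves = {5,9}. Remove smallest leaf 5, emit neighbor 7.
Step 4: leaves = {7,9}. Remove smallest leaf 7, emit neighbor 6.
Step 5: leaves = {6,9}. Remove smallest leaf 6, emit neighbor 1.
Step 6: leaves = {1,9}. Remove smallest leaf 1, emit neighbor 8.
Step 7: leaves = {8,9}. Remove smallest leaf 8, emit neighbor 2.
Done: 2 vertices remain (2, 9). Sequence = [1 8 7 6 1 8 2]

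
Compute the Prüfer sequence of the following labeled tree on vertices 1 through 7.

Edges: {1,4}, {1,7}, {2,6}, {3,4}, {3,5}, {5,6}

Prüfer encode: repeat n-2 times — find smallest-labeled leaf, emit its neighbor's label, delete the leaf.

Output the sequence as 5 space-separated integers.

Answer: 6 5 3 4 1

Derivation:
Step 1: leaves = {2,7}. Remove smallest leaf 2, emit neighbor 6.
Step 2: leaves = {6,7}. Remove smallest leaf 6, emit neighbor 5.
Step 3: leaves = {5,7}. Remove smallest leaf 5, emit neighbor 3.
Step 4: leaves = {3,7}. Remove smallest leaf 3, emit neighbor 4.
Step 5: leaves = {4,7}. Remove smallest leaf 4, emit neighbor 1.
Done: 2 vertices remain (1, 7). Sequence = [6 5 3 4 1]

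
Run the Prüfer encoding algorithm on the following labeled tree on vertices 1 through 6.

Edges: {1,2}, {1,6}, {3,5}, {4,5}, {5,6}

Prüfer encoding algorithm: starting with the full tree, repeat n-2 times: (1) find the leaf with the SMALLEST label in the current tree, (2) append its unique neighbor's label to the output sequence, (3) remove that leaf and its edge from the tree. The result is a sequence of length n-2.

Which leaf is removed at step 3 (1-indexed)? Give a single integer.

Answer: 3

Derivation:
Step 1: current leaves = {2,3,4}. Remove leaf 2 (neighbor: 1).
Step 2: current leaves = {1,3,4}. Remove leaf 1 (neighbor: 6).
Step 3: current leaves = {3,4,6}. Remove leaf 3 (neighbor: 5).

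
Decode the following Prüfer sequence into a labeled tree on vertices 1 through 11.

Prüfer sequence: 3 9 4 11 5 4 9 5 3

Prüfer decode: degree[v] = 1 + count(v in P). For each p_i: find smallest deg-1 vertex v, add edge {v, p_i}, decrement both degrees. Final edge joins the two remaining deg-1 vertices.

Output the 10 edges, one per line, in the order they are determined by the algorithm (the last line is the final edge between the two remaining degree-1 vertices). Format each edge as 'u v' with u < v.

Answer: 1 3
2 9
4 6
7 11
5 8
4 10
4 9
5 9
3 5
3 11

Derivation:
Initial degrees: {1:1, 2:1, 3:3, 4:3, 5:3, 6:1, 7:1, 8:1, 9:3, 10:1, 11:2}
Step 1: smallest deg-1 vertex = 1, p_1 = 3. Add edge {1,3}. Now deg[1]=0, deg[3]=2.
Step 2: smallest deg-1 vertex = 2, p_2 = 9. Add edge {2,9}. Now deg[2]=0, deg[9]=2.
Step 3: smallest deg-1 vertex = 6, p_3 = 4. Add edge {4,6}. Now deg[6]=0, deg[4]=2.
Step 4: smallest deg-1 vertex = 7, p_4 = 11. Add edge {7,11}. Now deg[7]=0, deg[11]=1.
Step 5: smallest deg-1 vertex = 8, p_5 = 5. Add edge {5,8}. Now deg[8]=0, deg[5]=2.
Step 6: smallest deg-1 vertex = 10, p_6 = 4. Add edge {4,10}. Now deg[10]=0, deg[4]=1.
Step 7: smallest deg-1 vertex = 4, p_7 = 9. Add edge {4,9}. Now deg[4]=0, deg[9]=1.
Step 8: smallest deg-1 vertex = 9, p_8 = 5. Add edge {5,9}. Now deg[9]=0, deg[5]=1.
Step 9: smallest deg-1 vertex = 5, p_9 = 3. Add edge {3,5}. Now deg[5]=0, deg[3]=1.
Final: two remaining deg-1 vertices are 3, 11. Add edge {3,11}.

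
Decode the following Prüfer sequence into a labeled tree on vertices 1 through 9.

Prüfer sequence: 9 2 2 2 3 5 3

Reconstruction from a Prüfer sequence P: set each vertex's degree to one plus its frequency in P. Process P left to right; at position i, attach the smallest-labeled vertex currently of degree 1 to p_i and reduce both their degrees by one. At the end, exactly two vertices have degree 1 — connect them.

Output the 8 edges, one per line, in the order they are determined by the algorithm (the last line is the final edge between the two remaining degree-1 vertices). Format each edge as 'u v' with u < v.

Answer: 1 9
2 4
2 6
2 7
2 3
5 8
3 5
3 9

Derivation:
Initial degrees: {1:1, 2:4, 3:3, 4:1, 5:2, 6:1, 7:1, 8:1, 9:2}
Step 1: smallest deg-1 vertex = 1, p_1 = 9. Add edge {1,9}. Now deg[1]=0, deg[9]=1.
Step 2: smallest deg-1 vertex = 4, p_2 = 2. Add edge {2,4}. Now deg[4]=0, deg[2]=3.
Step 3: smallest deg-1 vertex = 6, p_3 = 2. Add edge {2,6}. Now deg[6]=0, deg[2]=2.
Step 4: smallest deg-1 vertex = 7, p_4 = 2. Add edge {2,7}. Now deg[7]=0, deg[2]=1.
Step 5: smallest deg-1 vertex = 2, p_5 = 3. Add edge {2,3}. Now deg[2]=0, deg[3]=2.
Step 6: smallest deg-1 vertex = 8, p_6 = 5. Add edge {5,8}. Now deg[8]=0, deg[5]=1.
Step 7: smallest deg-1 vertex = 5, p_7 = 3. Add edge {3,5}. Now deg[5]=0, deg[3]=1.
Final: two remaining deg-1 vertices are 3, 9. Add edge {3,9}.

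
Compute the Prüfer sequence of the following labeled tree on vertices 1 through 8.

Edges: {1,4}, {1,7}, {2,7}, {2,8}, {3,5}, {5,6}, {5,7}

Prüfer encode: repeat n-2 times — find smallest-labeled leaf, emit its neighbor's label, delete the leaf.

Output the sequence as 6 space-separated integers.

Step 1: leaves = {3,4,6,8}. Remove smallest leaf 3, emit neighbor 5.
Step 2: leaves = {4,6,8}. Remove smallest leaf 4, emit neighbor 1.
Step 3: leaves = {1,6,8}. Remove smallest leaf 1, emit neighbor 7.
Step 4: leaves = {6,8}. Remove smallest leaf 6, emit neighbor 5.
Step 5: leaves = {5,8}. Remove smallest leaf 5, emit neighbor 7.
Step 6: leaves = {7,8}. Remove smallest leaf 7, emit neighbor 2.
Done: 2 vertices remain (2, 8). Sequence = [5 1 7 5 7 2]

Answer: 5 1 7 5 7 2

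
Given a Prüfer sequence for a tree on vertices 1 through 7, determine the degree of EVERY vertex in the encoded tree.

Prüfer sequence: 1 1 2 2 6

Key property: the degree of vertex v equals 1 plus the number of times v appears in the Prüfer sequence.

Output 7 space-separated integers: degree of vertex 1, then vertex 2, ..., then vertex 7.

p_1 = 1: count[1] becomes 1
p_2 = 1: count[1] becomes 2
p_3 = 2: count[2] becomes 1
p_4 = 2: count[2] becomes 2
p_5 = 6: count[6] becomes 1
Degrees (1 + count): deg[1]=1+2=3, deg[2]=1+2=3, deg[3]=1+0=1, deg[4]=1+0=1, deg[5]=1+0=1, deg[6]=1+1=2, deg[7]=1+0=1

Answer: 3 3 1 1 1 2 1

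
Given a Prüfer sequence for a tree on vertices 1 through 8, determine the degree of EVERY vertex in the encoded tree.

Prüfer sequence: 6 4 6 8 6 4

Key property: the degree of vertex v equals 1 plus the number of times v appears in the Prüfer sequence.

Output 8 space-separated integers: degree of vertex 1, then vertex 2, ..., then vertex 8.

p_1 = 6: count[6] becomes 1
p_2 = 4: count[4] becomes 1
p_3 = 6: count[6] becomes 2
p_4 = 8: count[8] becomes 1
p_5 = 6: count[6] becomes 3
p_6 = 4: count[4] becomes 2
Degrees (1 + count): deg[1]=1+0=1, deg[2]=1+0=1, deg[3]=1+0=1, deg[4]=1+2=3, deg[5]=1+0=1, deg[6]=1+3=4, deg[7]=1+0=1, deg[8]=1+1=2

Answer: 1 1 1 3 1 4 1 2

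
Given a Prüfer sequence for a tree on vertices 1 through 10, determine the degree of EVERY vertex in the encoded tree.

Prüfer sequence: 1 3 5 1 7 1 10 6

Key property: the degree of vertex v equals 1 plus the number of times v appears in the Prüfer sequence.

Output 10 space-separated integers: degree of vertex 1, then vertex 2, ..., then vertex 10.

Answer: 4 1 2 1 2 2 2 1 1 2

Derivation:
p_1 = 1: count[1] becomes 1
p_2 = 3: count[3] becomes 1
p_3 = 5: count[5] becomes 1
p_4 = 1: count[1] becomes 2
p_5 = 7: count[7] becomes 1
p_6 = 1: count[1] becomes 3
p_7 = 10: count[10] becomes 1
p_8 = 6: count[6] becomes 1
Degrees (1 + count): deg[1]=1+3=4, deg[2]=1+0=1, deg[3]=1+1=2, deg[4]=1+0=1, deg[5]=1+1=2, deg[6]=1+1=2, deg[7]=1+1=2, deg[8]=1+0=1, deg[9]=1+0=1, deg[10]=1+1=2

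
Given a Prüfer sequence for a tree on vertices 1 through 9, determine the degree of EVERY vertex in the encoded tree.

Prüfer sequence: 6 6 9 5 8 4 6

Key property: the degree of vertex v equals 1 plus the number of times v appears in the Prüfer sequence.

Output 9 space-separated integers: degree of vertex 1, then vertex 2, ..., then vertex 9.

p_1 = 6: count[6] becomes 1
p_2 = 6: count[6] becomes 2
p_3 = 9: count[9] becomes 1
p_4 = 5: count[5] becomes 1
p_5 = 8: count[8] becomes 1
p_6 = 4: count[4] becomes 1
p_7 = 6: count[6] becomes 3
Degrees (1 + count): deg[1]=1+0=1, deg[2]=1+0=1, deg[3]=1+0=1, deg[4]=1+1=2, deg[5]=1+1=2, deg[6]=1+3=4, deg[7]=1+0=1, deg[8]=1+1=2, deg[9]=1+1=2

Answer: 1 1 1 2 2 4 1 2 2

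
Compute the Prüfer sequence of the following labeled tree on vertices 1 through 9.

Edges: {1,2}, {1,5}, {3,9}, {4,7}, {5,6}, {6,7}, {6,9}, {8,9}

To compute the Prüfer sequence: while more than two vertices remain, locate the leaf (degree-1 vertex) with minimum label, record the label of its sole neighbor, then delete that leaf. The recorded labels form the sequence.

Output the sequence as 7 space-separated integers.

Answer: 1 5 9 7 6 6 9

Derivation:
Step 1: leaves = {2,3,4,8}. Remove smallest leaf 2, emit neighbor 1.
Step 2: leaves = {1,3,4,8}. Remove smallest leaf 1, emit neighbor 5.
Step 3: leaves = {3,4,5,8}. Remove smallest leaf 3, emit neighbor 9.
Step 4: leaves = {4,5,8}. Remove smallest leaf 4, emit neighbor 7.
Step 5: leaves = {5,7,8}. Remove smallest leaf 5, emit neighbor 6.
Step 6: leaves = {7,8}. Remove smallest leaf 7, emit neighbor 6.
Step 7: leaves = {6,8}. Remove smallest leaf 6, emit neighbor 9.
Done: 2 vertices remain (8, 9). Sequence = [1 5 9 7 6 6 9]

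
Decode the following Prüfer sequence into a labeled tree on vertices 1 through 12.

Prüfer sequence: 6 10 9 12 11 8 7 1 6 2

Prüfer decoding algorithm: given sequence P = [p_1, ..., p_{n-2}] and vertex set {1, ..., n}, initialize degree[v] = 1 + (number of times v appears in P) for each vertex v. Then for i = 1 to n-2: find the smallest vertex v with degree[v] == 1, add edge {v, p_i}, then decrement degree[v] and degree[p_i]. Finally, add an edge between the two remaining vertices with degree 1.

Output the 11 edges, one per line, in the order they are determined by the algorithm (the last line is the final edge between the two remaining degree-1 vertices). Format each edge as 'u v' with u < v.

Initial degrees: {1:2, 2:2, 3:1, 4:1, 5:1, 6:3, 7:2, 8:2, 9:2, 10:2, 11:2, 12:2}
Step 1: smallest deg-1 vertex = 3, p_1 = 6. Add edge {3,6}. Now deg[3]=0, deg[6]=2.
Step 2: smallest deg-1 vertex = 4, p_2 = 10. Add edge {4,10}. Now deg[4]=0, deg[10]=1.
Step 3: smallest deg-1 vertex = 5, p_3 = 9. Add edge {5,9}. Now deg[5]=0, deg[9]=1.
Step 4: smallest deg-1 vertex = 9, p_4 = 12. Add edge {9,12}. Now deg[9]=0, deg[12]=1.
Step 5: smallest deg-1 vertex = 10, p_5 = 11. Add edge {10,11}. Now deg[10]=0, deg[11]=1.
Step 6: smallest deg-1 vertex = 11, p_6 = 8. Add edge {8,11}. Now deg[11]=0, deg[8]=1.
Step 7: smallest deg-1 vertex = 8, p_7 = 7. Add edge {7,8}. Now deg[8]=0, deg[7]=1.
Step 8: smallest deg-1 vertex = 7, p_8 = 1. Add edge {1,7}. Now deg[7]=0, deg[1]=1.
Step 9: smallest deg-1 vertex = 1, p_9 = 6. Add edge {1,6}. Now deg[1]=0, deg[6]=1.
Step 10: smallest deg-1 vertex = 6, p_10 = 2. Add edge {2,6}. Now deg[6]=0, deg[2]=1.
Final: two remaining deg-1 vertices are 2, 12. Add edge {2,12}.

Answer: 3 6
4 10
5 9
9 12
10 11
8 11
7 8
1 7
1 6
2 6
2 12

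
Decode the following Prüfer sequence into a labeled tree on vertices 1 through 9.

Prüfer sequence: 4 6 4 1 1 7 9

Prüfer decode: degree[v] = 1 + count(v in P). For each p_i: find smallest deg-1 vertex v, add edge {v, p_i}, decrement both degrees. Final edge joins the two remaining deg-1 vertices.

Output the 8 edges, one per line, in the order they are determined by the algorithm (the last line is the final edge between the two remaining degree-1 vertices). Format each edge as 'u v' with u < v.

Initial degrees: {1:3, 2:1, 3:1, 4:3, 5:1, 6:2, 7:2, 8:1, 9:2}
Step 1: smallest deg-1 vertex = 2, p_1 = 4. Add edge {2,4}. Now deg[2]=0, deg[4]=2.
Step 2: smallest deg-1 vertex = 3, p_2 = 6. Add edge {3,6}. Now deg[3]=0, deg[6]=1.
Step 3: smallest deg-1 vertex = 5, p_3 = 4. Add edge {4,5}. Now deg[5]=0, deg[4]=1.
Step 4: smallest deg-1 vertex = 4, p_4 = 1. Add edge {1,4}. Now deg[4]=0, deg[1]=2.
Step 5: smallest deg-1 vertex = 6, p_5 = 1. Add edge {1,6}. Now deg[6]=0, deg[1]=1.
Step 6: smallest deg-1 vertex = 1, p_6 = 7. Add edge {1,7}. Now deg[1]=0, deg[7]=1.
Step 7: smallest deg-1 vertex = 7, p_7 = 9. Add edge {7,9}. Now deg[7]=0, deg[9]=1.
Final: two remaining deg-1 vertices are 8, 9. Add edge {8,9}.

Answer: 2 4
3 6
4 5
1 4
1 6
1 7
7 9
8 9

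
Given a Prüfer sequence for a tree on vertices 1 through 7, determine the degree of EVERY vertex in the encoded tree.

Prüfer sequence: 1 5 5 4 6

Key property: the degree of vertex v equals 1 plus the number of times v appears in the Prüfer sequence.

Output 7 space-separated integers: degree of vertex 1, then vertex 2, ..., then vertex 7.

p_1 = 1: count[1] becomes 1
p_2 = 5: count[5] becomes 1
p_3 = 5: count[5] becomes 2
p_4 = 4: count[4] becomes 1
p_5 = 6: count[6] becomes 1
Degrees (1 + count): deg[1]=1+1=2, deg[2]=1+0=1, deg[3]=1+0=1, deg[4]=1+1=2, deg[5]=1+2=3, deg[6]=1+1=2, deg[7]=1+0=1

Answer: 2 1 1 2 3 2 1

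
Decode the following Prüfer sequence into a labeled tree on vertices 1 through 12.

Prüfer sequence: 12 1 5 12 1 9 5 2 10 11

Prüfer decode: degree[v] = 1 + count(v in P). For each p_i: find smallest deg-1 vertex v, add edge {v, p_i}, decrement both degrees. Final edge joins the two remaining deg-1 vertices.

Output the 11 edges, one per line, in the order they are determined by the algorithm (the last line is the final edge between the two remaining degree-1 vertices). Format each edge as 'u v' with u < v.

Initial degrees: {1:3, 2:2, 3:1, 4:1, 5:3, 6:1, 7:1, 8:1, 9:2, 10:2, 11:2, 12:3}
Step 1: smallest deg-1 vertex = 3, p_1 = 12. Add edge {3,12}. Now deg[3]=0, deg[12]=2.
Step 2: smallest deg-1 vertex = 4, p_2 = 1. Add edge {1,4}. Now deg[4]=0, deg[1]=2.
Step 3: smallest deg-1 vertex = 6, p_3 = 5. Add edge {5,6}. Now deg[6]=0, deg[5]=2.
Step 4: smallest deg-1 vertex = 7, p_4 = 12. Add edge {7,12}. Now deg[7]=0, deg[12]=1.
Step 5: smallest deg-1 vertex = 8, p_5 = 1. Add edge {1,8}. Now deg[8]=0, deg[1]=1.
Step 6: smallest deg-1 vertex = 1, p_6 = 9. Add edge {1,9}. Now deg[1]=0, deg[9]=1.
Step 7: smallest deg-1 vertex = 9, p_7 = 5. Add edge {5,9}. Now deg[9]=0, deg[5]=1.
Step 8: smallest deg-1 vertex = 5, p_8 = 2. Add edge {2,5}. Now deg[5]=0, deg[2]=1.
Step 9: smallest deg-1 vertex = 2, p_9 = 10. Add edge {2,10}. Now deg[2]=0, deg[10]=1.
Step 10: smallest deg-1 vertex = 10, p_10 = 11. Add edge {10,11}. Now deg[10]=0, deg[11]=1.
Final: two remaining deg-1 vertices are 11, 12. Add edge {11,12}.

Answer: 3 12
1 4
5 6
7 12
1 8
1 9
5 9
2 5
2 10
10 11
11 12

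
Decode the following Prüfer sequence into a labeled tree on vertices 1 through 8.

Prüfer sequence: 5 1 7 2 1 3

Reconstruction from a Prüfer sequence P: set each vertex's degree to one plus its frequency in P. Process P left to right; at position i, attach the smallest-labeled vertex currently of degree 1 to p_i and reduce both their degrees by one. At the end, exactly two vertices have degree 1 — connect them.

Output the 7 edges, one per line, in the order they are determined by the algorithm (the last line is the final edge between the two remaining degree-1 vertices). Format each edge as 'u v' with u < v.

Initial degrees: {1:3, 2:2, 3:2, 4:1, 5:2, 6:1, 7:2, 8:1}
Step 1: smallest deg-1 vertex = 4, p_1 = 5. Add edge {4,5}. Now deg[4]=0, deg[5]=1.
Step 2: smallest deg-1 vertex = 5, p_2 = 1. Add edge {1,5}. Now deg[5]=0, deg[1]=2.
Step 3: smallest deg-1 vertex = 6, p_3 = 7. Add edge {6,7}. Now deg[6]=0, deg[7]=1.
Step 4: smallest deg-1 vertex = 7, p_4 = 2. Add edge {2,7}. Now deg[7]=0, deg[2]=1.
Step 5: smallest deg-1 vertex = 2, p_5 = 1. Add edge {1,2}. Now deg[2]=0, deg[1]=1.
Step 6: smallest deg-1 vertex = 1, p_6 = 3. Add edge {1,3}. Now deg[1]=0, deg[3]=1.
Final: two remaining deg-1 vertices are 3, 8. Add edge {3,8}.

Answer: 4 5
1 5
6 7
2 7
1 2
1 3
3 8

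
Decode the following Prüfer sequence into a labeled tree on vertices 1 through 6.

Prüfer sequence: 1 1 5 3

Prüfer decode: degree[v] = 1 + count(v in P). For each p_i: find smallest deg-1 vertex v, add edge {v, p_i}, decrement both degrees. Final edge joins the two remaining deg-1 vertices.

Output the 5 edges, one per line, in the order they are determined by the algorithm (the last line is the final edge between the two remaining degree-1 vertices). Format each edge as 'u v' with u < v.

Answer: 1 2
1 4
1 5
3 5
3 6

Derivation:
Initial degrees: {1:3, 2:1, 3:2, 4:1, 5:2, 6:1}
Step 1: smallest deg-1 vertex = 2, p_1 = 1. Add edge {1,2}. Now deg[2]=0, deg[1]=2.
Step 2: smallest deg-1 vertex = 4, p_2 = 1. Add edge {1,4}. Now deg[4]=0, deg[1]=1.
Step 3: smallest deg-1 vertex = 1, p_3 = 5. Add edge {1,5}. Now deg[1]=0, deg[5]=1.
Step 4: smallest deg-1 vertex = 5, p_4 = 3. Add edge {3,5}. Now deg[5]=0, deg[3]=1.
Final: two remaining deg-1 vertices are 3, 6. Add edge {3,6}.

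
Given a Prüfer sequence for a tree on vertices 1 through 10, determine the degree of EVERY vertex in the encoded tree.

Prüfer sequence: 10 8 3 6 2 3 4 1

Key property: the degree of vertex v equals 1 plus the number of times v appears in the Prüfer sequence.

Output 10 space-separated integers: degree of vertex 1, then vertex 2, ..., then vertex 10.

Answer: 2 2 3 2 1 2 1 2 1 2

Derivation:
p_1 = 10: count[10] becomes 1
p_2 = 8: count[8] becomes 1
p_3 = 3: count[3] becomes 1
p_4 = 6: count[6] becomes 1
p_5 = 2: count[2] becomes 1
p_6 = 3: count[3] becomes 2
p_7 = 4: count[4] becomes 1
p_8 = 1: count[1] becomes 1
Degrees (1 + count): deg[1]=1+1=2, deg[2]=1+1=2, deg[3]=1+2=3, deg[4]=1+1=2, deg[5]=1+0=1, deg[6]=1+1=2, deg[7]=1+0=1, deg[8]=1+1=2, deg[9]=1+0=1, deg[10]=1+1=2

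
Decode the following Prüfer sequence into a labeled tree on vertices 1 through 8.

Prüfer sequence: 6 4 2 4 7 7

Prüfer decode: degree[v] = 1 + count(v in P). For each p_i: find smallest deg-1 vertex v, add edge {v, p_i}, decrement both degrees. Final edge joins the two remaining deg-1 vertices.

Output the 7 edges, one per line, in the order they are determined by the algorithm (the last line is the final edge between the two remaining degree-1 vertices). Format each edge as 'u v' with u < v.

Initial degrees: {1:1, 2:2, 3:1, 4:3, 5:1, 6:2, 7:3, 8:1}
Step 1: smallest deg-1 vertex = 1, p_1 = 6. Add edge {1,6}. Now deg[1]=0, deg[6]=1.
Step 2: smallest deg-1 vertex = 3, p_2 = 4. Add edge {3,4}. Now deg[3]=0, deg[4]=2.
Step 3: smallest deg-1 vertex = 5, p_3 = 2. Add edge {2,5}. Now deg[5]=0, deg[2]=1.
Step 4: smallest deg-1 vertex = 2, p_4 = 4. Add edge {2,4}. Now deg[2]=0, deg[4]=1.
Step 5: smallest deg-1 vertex = 4, p_5 = 7. Add edge {4,7}. Now deg[4]=0, deg[7]=2.
Step 6: smallest deg-1 vertex = 6, p_6 = 7. Add edge {6,7}. Now deg[6]=0, deg[7]=1.
Final: two remaining deg-1 vertices are 7, 8. Add edge {7,8}.

Answer: 1 6
3 4
2 5
2 4
4 7
6 7
7 8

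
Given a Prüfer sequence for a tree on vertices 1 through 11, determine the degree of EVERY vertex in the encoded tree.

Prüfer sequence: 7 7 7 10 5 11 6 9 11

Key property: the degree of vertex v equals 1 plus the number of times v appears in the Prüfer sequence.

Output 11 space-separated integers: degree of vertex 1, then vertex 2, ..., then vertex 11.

p_1 = 7: count[7] becomes 1
p_2 = 7: count[7] becomes 2
p_3 = 7: count[7] becomes 3
p_4 = 10: count[10] becomes 1
p_5 = 5: count[5] becomes 1
p_6 = 11: count[11] becomes 1
p_7 = 6: count[6] becomes 1
p_8 = 9: count[9] becomes 1
p_9 = 11: count[11] becomes 2
Degrees (1 + count): deg[1]=1+0=1, deg[2]=1+0=1, deg[3]=1+0=1, deg[4]=1+0=1, deg[5]=1+1=2, deg[6]=1+1=2, deg[7]=1+3=4, deg[8]=1+0=1, deg[9]=1+1=2, deg[10]=1+1=2, deg[11]=1+2=3

Answer: 1 1 1 1 2 2 4 1 2 2 3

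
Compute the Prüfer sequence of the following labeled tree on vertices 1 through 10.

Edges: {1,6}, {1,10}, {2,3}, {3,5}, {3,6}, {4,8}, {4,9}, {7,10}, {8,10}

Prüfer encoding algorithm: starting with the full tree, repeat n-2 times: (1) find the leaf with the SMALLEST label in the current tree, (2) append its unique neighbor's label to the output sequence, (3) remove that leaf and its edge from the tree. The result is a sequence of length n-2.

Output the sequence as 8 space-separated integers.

Step 1: leaves = {2,5,7,9}. Remove smallest leaf 2, emit neighbor 3.
Step 2: leaves = {5,7,9}. Remove smallest leaf 5, emit neighbor 3.
Step 3: leaves = {3,7,9}. Remove smallest leaf 3, emit neighbor 6.
Step 4: leaves = {6,7,9}. Remove smallest leaf 6, emit neighbor 1.
Step 5: leaves = {1,7,9}. Remove smallest leaf 1, emit neighbor 10.
Step 6: leaves = {7,9}. Remove smallest leaf 7, emit neighbor 10.
Step 7: leaves = {9,10}. Remove smallest leaf 9, emit neighbor 4.
Step 8: leaves = {4,10}. Remove smallest leaf 4, emit neighbor 8.
Done: 2 vertices remain (8, 10). Sequence = [3 3 6 1 10 10 4 8]

Answer: 3 3 6 1 10 10 4 8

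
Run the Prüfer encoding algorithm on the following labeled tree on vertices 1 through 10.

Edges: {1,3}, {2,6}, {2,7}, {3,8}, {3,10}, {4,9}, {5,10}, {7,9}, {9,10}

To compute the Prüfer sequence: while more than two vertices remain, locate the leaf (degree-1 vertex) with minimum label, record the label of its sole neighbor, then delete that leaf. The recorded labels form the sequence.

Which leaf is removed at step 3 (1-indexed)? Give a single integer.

Answer: 5

Derivation:
Step 1: current leaves = {1,4,5,6,8}. Remove leaf 1 (neighbor: 3).
Step 2: current leaves = {4,5,6,8}. Remove leaf 4 (neighbor: 9).
Step 3: current leaves = {5,6,8}. Remove leaf 5 (neighbor: 10).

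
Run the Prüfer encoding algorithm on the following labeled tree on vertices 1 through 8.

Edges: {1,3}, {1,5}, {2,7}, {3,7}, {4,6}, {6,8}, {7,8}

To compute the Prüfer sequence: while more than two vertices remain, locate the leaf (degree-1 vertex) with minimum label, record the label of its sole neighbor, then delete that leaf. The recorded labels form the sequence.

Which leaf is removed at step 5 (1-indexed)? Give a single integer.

Step 1: current leaves = {2,4,5}. Remove leaf 2 (neighbor: 7).
Step 2: current leaves = {4,5}. Remove leaf 4 (neighbor: 6).
Step 3: current leaves = {5,6}. Remove leaf 5 (neighbor: 1).
Step 4: current leaves = {1,6}. Remove leaf 1 (neighbor: 3).
Step 5: current leaves = {3,6}. Remove leaf 3 (neighbor: 7).

Answer: 3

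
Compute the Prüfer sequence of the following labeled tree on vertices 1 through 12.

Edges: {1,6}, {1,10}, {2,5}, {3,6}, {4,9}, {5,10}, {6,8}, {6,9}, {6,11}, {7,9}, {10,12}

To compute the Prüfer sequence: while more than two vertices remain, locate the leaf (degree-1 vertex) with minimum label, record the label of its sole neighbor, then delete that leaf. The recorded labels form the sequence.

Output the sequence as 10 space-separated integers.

Answer: 5 6 9 10 9 6 6 6 1 10

Derivation:
Step 1: leaves = {2,3,4,7,8,11,12}. Remove smallest leaf 2, emit neighbor 5.
Step 2: leaves = {3,4,5,7,8,11,12}. Remove smallest leaf 3, emit neighbor 6.
Step 3: leaves = {4,5,7,8,11,12}. Remove smallest leaf 4, emit neighbor 9.
Step 4: leaves = {5,7,8,11,12}. Remove smallest leaf 5, emit neighbor 10.
Step 5: leaves = {7,8,11,12}. Remove smallest leaf 7, emit neighbor 9.
Step 6: leaves = {8,9,11,12}. Remove smallest leaf 8, emit neighbor 6.
Step 7: leaves = {9,11,12}. Remove smallest leaf 9, emit neighbor 6.
Step 8: leaves = {11,12}. Remove smallest leaf 11, emit neighbor 6.
Step 9: leaves = {6,12}. Remove smallest leaf 6, emit neighbor 1.
Step 10: leaves = {1,12}. Remove smallest leaf 1, emit neighbor 10.
Done: 2 vertices remain (10, 12). Sequence = [5 6 9 10 9 6 6 6 1 10]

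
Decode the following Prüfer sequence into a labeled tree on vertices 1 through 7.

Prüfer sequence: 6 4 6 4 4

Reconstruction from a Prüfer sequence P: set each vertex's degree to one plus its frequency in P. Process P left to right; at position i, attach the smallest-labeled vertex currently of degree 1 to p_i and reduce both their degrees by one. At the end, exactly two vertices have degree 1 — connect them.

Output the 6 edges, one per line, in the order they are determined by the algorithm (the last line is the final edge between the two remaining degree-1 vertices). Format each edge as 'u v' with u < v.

Initial degrees: {1:1, 2:1, 3:1, 4:4, 5:1, 6:3, 7:1}
Step 1: smallest deg-1 vertex = 1, p_1 = 6. Add edge {1,6}. Now deg[1]=0, deg[6]=2.
Step 2: smallest deg-1 vertex = 2, p_2 = 4. Add edge {2,4}. Now deg[2]=0, deg[4]=3.
Step 3: smallest deg-1 vertex = 3, p_3 = 6. Add edge {3,6}. Now deg[3]=0, deg[6]=1.
Step 4: smallest deg-1 vertex = 5, p_4 = 4. Add edge {4,5}. Now deg[5]=0, deg[4]=2.
Step 5: smallest deg-1 vertex = 6, p_5 = 4. Add edge {4,6}. Now deg[6]=0, deg[4]=1.
Final: two remaining deg-1 vertices are 4, 7. Add edge {4,7}.

Answer: 1 6
2 4
3 6
4 5
4 6
4 7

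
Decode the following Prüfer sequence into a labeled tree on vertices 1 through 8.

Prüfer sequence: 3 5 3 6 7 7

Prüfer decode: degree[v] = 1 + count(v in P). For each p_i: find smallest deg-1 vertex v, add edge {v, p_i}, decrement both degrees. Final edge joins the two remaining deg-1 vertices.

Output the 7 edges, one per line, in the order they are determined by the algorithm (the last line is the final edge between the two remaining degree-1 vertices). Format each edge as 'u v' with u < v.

Initial degrees: {1:1, 2:1, 3:3, 4:1, 5:2, 6:2, 7:3, 8:1}
Step 1: smallest deg-1 vertex = 1, p_1 = 3. Add edge {1,3}. Now deg[1]=0, deg[3]=2.
Step 2: smallest deg-1 vertex = 2, p_2 = 5. Add edge {2,5}. Now deg[2]=0, deg[5]=1.
Step 3: smallest deg-1 vertex = 4, p_3 = 3. Add edge {3,4}. Now deg[4]=0, deg[3]=1.
Step 4: smallest deg-1 vertex = 3, p_4 = 6. Add edge {3,6}. Now deg[3]=0, deg[6]=1.
Step 5: smallest deg-1 vertex = 5, p_5 = 7. Add edge {5,7}. Now deg[5]=0, deg[7]=2.
Step 6: smallest deg-1 vertex = 6, p_6 = 7. Add edge {6,7}. Now deg[6]=0, deg[7]=1.
Final: two remaining deg-1 vertices are 7, 8. Add edge {7,8}.

Answer: 1 3
2 5
3 4
3 6
5 7
6 7
7 8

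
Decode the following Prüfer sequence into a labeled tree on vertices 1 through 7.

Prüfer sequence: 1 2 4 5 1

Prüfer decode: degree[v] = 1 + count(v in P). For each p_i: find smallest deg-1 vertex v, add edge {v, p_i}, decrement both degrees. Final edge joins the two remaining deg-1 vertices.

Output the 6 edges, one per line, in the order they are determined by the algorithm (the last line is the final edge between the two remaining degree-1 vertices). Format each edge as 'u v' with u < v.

Answer: 1 3
2 6
2 4
4 5
1 5
1 7

Derivation:
Initial degrees: {1:3, 2:2, 3:1, 4:2, 5:2, 6:1, 7:1}
Step 1: smallest deg-1 vertex = 3, p_1 = 1. Add edge {1,3}. Now deg[3]=0, deg[1]=2.
Step 2: smallest deg-1 vertex = 6, p_2 = 2. Add edge {2,6}. Now deg[6]=0, deg[2]=1.
Step 3: smallest deg-1 vertex = 2, p_3 = 4. Add edge {2,4}. Now deg[2]=0, deg[4]=1.
Step 4: smallest deg-1 vertex = 4, p_4 = 5. Add edge {4,5}. Now deg[4]=0, deg[5]=1.
Step 5: smallest deg-1 vertex = 5, p_5 = 1. Add edge {1,5}. Now deg[5]=0, deg[1]=1.
Final: two remaining deg-1 vertices are 1, 7. Add edge {1,7}.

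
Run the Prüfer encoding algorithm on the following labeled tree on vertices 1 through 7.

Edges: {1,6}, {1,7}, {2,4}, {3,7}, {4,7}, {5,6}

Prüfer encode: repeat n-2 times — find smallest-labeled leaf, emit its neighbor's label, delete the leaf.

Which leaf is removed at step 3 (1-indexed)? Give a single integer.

Step 1: current leaves = {2,3,5}. Remove leaf 2 (neighbor: 4).
Step 2: current leaves = {3,4,5}. Remove leaf 3 (neighbor: 7).
Step 3: current leaves = {4,5}. Remove leaf 4 (neighbor: 7).

Answer: 4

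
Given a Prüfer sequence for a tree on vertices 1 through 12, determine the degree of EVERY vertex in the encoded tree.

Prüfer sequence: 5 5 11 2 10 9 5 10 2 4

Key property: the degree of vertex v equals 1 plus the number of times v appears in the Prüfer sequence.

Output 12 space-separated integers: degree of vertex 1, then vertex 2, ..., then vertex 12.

Answer: 1 3 1 2 4 1 1 1 2 3 2 1

Derivation:
p_1 = 5: count[5] becomes 1
p_2 = 5: count[5] becomes 2
p_3 = 11: count[11] becomes 1
p_4 = 2: count[2] becomes 1
p_5 = 10: count[10] becomes 1
p_6 = 9: count[9] becomes 1
p_7 = 5: count[5] becomes 3
p_8 = 10: count[10] becomes 2
p_9 = 2: count[2] becomes 2
p_10 = 4: count[4] becomes 1
Degrees (1 + count): deg[1]=1+0=1, deg[2]=1+2=3, deg[3]=1+0=1, deg[4]=1+1=2, deg[5]=1+3=4, deg[6]=1+0=1, deg[7]=1+0=1, deg[8]=1+0=1, deg[9]=1+1=2, deg[10]=1+2=3, deg[11]=1+1=2, deg[12]=1+0=1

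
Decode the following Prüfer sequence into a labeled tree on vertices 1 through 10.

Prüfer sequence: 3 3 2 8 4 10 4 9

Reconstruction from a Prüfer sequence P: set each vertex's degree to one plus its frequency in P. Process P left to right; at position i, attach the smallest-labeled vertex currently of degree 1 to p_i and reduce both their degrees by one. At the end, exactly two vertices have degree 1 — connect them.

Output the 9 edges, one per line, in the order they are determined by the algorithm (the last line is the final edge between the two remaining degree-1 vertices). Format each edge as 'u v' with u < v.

Answer: 1 3
3 5
2 3
2 8
4 6
7 10
4 8
4 9
9 10

Derivation:
Initial degrees: {1:1, 2:2, 3:3, 4:3, 5:1, 6:1, 7:1, 8:2, 9:2, 10:2}
Step 1: smallest deg-1 vertex = 1, p_1 = 3. Add edge {1,3}. Now deg[1]=0, deg[3]=2.
Step 2: smallest deg-1 vertex = 5, p_2 = 3. Add edge {3,5}. Now deg[5]=0, deg[3]=1.
Step 3: smallest deg-1 vertex = 3, p_3 = 2. Add edge {2,3}. Now deg[3]=0, deg[2]=1.
Step 4: smallest deg-1 vertex = 2, p_4 = 8. Add edge {2,8}. Now deg[2]=0, deg[8]=1.
Step 5: smallest deg-1 vertex = 6, p_5 = 4. Add edge {4,6}. Now deg[6]=0, deg[4]=2.
Step 6: smallest deg-1 vertex = 7, p_6 = 10. Add edge {7,10}. Now deg[7]=0, deg[10]=1.
Step 7: smallest deg-1 vertex = 8, p_7 = 4. Add edge {4,8}. Now deg[8]=0, deg[4]=1.
Step 8: smallest deg-1 vertex = 4, p_8 = 9. Add edge {4,9}. Now deg[4]=0, deg[9]=1.
Final: two remaining deg-1 vertices are 9, 10. Add edge {9,10}.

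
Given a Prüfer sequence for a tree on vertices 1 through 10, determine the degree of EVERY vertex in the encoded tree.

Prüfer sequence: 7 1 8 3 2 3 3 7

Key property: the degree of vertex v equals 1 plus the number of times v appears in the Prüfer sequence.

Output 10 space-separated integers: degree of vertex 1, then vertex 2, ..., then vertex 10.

p_1 = 7: count[7] becomes 1
p_2 = 1: count[1] becomes 1
p_3 = 8: count[8] becomes 1
p_4 = 3: count[3] becomes 1
p_5 = 2: count[2] becomes 1
p_6 = 3: count[3] becomes 2
p_7 = 3: count[3] becomes 3
p_8 = 7: count[7] becomes 2
Degrees (1 + count): deg[1]=1+1=2, deg[2]=1+1=2, deg[3]=1+3=4, deg[4]=1+0=1, deg[5]=1+0=1, deg[6]=1+0=1, deg[7]=1+2=3, deg[8]=1+1=2, deg[9]=1+0=1, deg[10]=1+0=1

Answer: 2 2 4 1 1 1 3 2 1 1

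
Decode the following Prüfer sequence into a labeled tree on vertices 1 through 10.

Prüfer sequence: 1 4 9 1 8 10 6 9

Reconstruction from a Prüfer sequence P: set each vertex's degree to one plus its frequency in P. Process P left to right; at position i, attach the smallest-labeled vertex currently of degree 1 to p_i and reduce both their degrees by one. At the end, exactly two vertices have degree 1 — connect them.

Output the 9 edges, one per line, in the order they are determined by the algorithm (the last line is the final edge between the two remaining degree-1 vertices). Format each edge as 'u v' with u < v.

Answer: 1 2
3 4
4 9
1 5
1 8
7 10
6 8
6 9
9 10

Derivation:
Initial degrees: {1:3, 2:1, 3:1, 4:2, 5:1, 6:2, 7:1, 8:2, 9:3, 10:2}
Step 1: smallest deg-1 vertex = 2, p_1 = 1. Add edge {1,2}. Now deg[2]=0, deg[1]=2.
Step 2: smallest deg-1 vertex = 3, p_2 = 4. Add edge {3,4}. Now deg[3]=0, deg[4]=1.
Step 3: smallest deg-1 vertex = 4, p_3 = 9. Add edge {4,9}. Now deg[4]=0, deg[9]=2.
Step 4: smallest deg-1 vertex = 5, p_4 = 1. Add edge {1,5}. Now deg[5]=0, deg[1]=1.
Step 5: smallest deg-1 vertex = 1, p_5 = 8. Add edge {1,8}. Now deg[1]=0, deg[8]=1.
Step 6: smallest deg-1 vertex = 7, p_6 = 10. Add edge {7,10}. Now deg[7]=0, deg[10]=1.
Step 7: smallest deg-1 vertex = 8, p_7 = 6. Add edge {6,8}. Now deg[8]=0, deg[6]=1.
Step 8: smallest deg-1 vertex = 6, p_8 = 9. Add edge {6,9}. Now deg[6]=0, deg[9]=1.
Final: two remaining deg-1 vertices are 9, 10. Add edge {9,10}.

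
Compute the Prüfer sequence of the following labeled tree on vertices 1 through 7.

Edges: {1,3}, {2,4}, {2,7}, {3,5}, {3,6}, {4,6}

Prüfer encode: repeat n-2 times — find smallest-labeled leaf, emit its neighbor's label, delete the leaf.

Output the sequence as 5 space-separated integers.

Step 1: leaves = {1,5,7}. Remove smallest leaf 1, emit neighbor 3.
Step 2: leaves = {5,7}. Remove smallest leaf 5, emit neighbor 3.
Step 3: leaves = {3,7}. Remove smallest leaf 3, emit neighbor 6.
Step 4: leaves = {6,7}. Remove smallest leaf 6, emit neighbor 4.
Step 5: leaves = {4,7}. Remove smallest leaf 4, emit neighbor 2.
Done: 2 vertices remain (2, 7). Sequence = [3 3 6 4 2]

Answer: 3 3 6 4 2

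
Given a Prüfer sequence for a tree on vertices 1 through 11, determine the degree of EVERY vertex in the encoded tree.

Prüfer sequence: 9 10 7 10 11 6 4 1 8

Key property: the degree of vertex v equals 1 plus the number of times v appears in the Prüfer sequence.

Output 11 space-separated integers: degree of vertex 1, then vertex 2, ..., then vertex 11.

p_1 = 9: count[9] becomes 1
p_2 = 10: count[10] becomes 1
p_3 = 7: count[7] becomes 1
p_4 = 10: count[10] becomes 2
p_5 = 11: count[11] becomes 1
p_6 = 6: count[6] becomes 1
p_7 = 4: count[4] becomes 1
p_8 = 1: count[1] becomes 1
p_9 = 8: count[8] becomes 1
Degrees (1 + count): deg[1]=1+1=2, deg[2]=1+0=1, deg[3]=1+0=1, deg[4]=1+1=2, deg[5]=1+0=1, deg[6]=1+1=2, deg[7]=1+1=2, deg[8]=1+1=2, deg[9]=1+1=2, deg[10]=1+2=3, deg[11]=1+1=2

Answer: 2 1 1 2 1 2 2 2 2 3 2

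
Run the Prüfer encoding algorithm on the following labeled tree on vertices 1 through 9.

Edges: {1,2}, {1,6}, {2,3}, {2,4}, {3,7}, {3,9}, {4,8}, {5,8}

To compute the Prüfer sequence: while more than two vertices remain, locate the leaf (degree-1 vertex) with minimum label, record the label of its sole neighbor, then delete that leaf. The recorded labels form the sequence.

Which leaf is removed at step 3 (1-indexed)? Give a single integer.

Step 1: current leaves = {5,6,7,9}. Remove leaf 5 (neighbor: 8).
Step 2: current leaves = {6,7,8,9}. Remove leaf 6 (neighbor: 1).
Step 3: current leaves = {1,7,8,9}. Remove leaf 1 (neighbor: 2).

Answer: 1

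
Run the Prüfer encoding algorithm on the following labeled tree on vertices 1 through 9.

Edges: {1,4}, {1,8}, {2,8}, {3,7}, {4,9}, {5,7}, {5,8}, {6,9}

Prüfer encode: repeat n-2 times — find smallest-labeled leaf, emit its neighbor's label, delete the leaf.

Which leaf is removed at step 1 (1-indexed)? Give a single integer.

Step 1: current leaves = {2,3,6}. Remove leaf 2 (neighbor: 8).

Answer: 2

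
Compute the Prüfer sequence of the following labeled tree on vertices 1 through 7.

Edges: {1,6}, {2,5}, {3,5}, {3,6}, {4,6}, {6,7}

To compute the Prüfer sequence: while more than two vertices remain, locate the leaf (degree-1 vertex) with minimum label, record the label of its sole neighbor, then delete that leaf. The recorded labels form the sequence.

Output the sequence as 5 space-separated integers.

Answer: 6 5 6 3 6

Derivation:
Step 1: leaves = {1,2,4,7}. Remove smallest leaf 1, emit neighbor 6.
Step 2: leaves = {2,4,7}. Remove smallest leaf 2, emit neighbor 5.
Step 3: leaves = {4,5,7}. Remove smallest leaf 4, emit neighbor 6.
Step 4: leaves = {5,7}. Remove smallest leaf 5, emit neighbor 3.
Step 5: leaves = {3,7}. Remove smallest leaf 3, emit neighbor 6.
Done: 2 vertices remain (6, 7). Sequence = [6 5 6 3 6]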